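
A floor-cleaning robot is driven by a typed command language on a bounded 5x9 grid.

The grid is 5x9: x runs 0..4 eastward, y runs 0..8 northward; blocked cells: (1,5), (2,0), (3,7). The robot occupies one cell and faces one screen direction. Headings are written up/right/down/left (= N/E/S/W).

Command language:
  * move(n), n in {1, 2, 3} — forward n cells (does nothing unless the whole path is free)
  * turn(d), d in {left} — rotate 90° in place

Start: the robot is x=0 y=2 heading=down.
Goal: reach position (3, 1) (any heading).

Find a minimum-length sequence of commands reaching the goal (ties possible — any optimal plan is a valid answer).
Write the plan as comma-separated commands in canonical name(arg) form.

move(1), turn(left), move(3)

t0: x=0 y=2 heading=down
[1] after move(1): x=0 y=1 heading=down
[2] after turn(left): x=0 y=1 heading=right
[3] after move(3): x=3 y=1 heading=right
nothing shorter than 3 reaches the goal.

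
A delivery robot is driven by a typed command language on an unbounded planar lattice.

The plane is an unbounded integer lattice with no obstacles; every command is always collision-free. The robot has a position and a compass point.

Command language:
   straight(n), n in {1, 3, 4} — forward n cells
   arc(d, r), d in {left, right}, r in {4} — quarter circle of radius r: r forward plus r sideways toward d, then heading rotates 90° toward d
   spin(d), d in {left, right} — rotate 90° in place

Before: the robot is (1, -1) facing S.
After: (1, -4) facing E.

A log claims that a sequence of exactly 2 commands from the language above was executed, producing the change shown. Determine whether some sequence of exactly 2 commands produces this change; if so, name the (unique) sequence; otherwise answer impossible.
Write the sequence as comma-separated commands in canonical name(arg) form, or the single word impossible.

key: running spin(left) before straight(3) would end elsewhere — order is forced
t0: (1, -1) facing S
[1] after straight(3): (1, -4) facing S
[2] after spin(left): (1, -4) facing E
no other 2-command option fits: unique.

straight(3), spin(left)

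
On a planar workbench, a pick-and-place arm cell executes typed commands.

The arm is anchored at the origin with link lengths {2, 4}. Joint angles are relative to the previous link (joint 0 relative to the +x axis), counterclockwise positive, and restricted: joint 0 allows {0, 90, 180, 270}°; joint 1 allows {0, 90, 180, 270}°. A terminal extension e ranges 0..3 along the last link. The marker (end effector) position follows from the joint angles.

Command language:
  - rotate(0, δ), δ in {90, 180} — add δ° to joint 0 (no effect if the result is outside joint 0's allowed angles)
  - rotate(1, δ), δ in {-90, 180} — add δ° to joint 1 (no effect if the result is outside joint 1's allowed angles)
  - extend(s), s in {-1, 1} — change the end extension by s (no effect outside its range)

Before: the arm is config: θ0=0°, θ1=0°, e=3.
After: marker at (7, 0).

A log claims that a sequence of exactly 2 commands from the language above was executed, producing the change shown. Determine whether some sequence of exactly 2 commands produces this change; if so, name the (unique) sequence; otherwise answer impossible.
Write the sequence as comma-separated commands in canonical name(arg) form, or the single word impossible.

extend(-1), extend(-1)

begin: config: θ0=0°, θ1=0°, e=3
t=1 extend(-1) ⇒ config: θ0=0°, θ1=0°, e=2
t=2 extend(-1) ⇒ config: θ0=0°, θ1=0°, e=1
no other 2-command option fits: unique.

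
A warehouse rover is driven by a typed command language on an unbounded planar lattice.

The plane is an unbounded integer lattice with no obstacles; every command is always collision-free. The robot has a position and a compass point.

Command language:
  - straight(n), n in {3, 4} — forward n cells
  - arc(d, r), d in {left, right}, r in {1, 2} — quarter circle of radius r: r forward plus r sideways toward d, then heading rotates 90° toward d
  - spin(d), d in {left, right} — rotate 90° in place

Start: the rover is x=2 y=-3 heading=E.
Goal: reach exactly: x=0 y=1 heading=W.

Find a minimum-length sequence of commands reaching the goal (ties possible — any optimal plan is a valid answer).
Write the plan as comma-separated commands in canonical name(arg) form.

begin: x=2 y=-3 heading=E
[1] after arc(left, 1): x=3 y=-2 heading=N
[2] after spin(left): x=3 y=-2 heading=W
[3] after arc(right, 1): x=2 y=-1 heading=N
[4] after arc(left, 2): x=0 y=1 heading=W
no 3-step plan works, so 4 is optimal.

arc(left, 1), spin(left), arc(right, 1), arc(left, 2)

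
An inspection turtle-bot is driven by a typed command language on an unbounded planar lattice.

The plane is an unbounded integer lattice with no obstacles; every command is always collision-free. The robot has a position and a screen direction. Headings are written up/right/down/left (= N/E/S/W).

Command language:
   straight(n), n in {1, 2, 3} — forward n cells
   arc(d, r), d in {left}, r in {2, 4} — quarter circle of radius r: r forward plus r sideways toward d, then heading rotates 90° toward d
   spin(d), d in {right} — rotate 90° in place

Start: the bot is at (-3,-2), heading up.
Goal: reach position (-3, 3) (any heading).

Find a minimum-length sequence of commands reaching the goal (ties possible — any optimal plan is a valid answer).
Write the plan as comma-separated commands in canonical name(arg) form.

t0: at (-3,-2), heading up
1. straight(3) → at (-3,1), heading up
2. straight(2) → at (-3,3), heading up
nothing shorter than 2 reaches the goal.

straight(3), straight(2)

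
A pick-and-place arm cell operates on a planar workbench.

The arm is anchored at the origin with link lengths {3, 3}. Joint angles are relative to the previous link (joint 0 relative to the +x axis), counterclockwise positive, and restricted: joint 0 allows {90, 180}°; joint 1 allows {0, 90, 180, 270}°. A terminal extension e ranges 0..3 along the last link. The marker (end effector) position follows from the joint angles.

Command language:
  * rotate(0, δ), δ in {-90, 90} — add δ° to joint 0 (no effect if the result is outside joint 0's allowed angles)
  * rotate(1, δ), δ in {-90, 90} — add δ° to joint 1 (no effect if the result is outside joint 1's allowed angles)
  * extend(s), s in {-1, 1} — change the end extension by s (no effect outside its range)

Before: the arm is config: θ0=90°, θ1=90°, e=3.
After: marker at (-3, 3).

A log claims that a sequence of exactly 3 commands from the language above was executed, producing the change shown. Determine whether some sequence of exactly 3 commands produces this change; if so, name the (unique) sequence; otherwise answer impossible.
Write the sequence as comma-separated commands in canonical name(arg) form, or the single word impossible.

t0: config: θ0=90°, θ1=90°, e=3
[1] after extend(-1): config: θ0=90°, θ1=90°, e=2
[2] after extend(-1): config: θ0=90°, θ1=90°, e=1
[3] after extend(-1): config: θ0=90°, θ1=90°, e=0
uniquely the one of 216 3-step routes that fits.

extend(-1), extend(-1), extend(-1)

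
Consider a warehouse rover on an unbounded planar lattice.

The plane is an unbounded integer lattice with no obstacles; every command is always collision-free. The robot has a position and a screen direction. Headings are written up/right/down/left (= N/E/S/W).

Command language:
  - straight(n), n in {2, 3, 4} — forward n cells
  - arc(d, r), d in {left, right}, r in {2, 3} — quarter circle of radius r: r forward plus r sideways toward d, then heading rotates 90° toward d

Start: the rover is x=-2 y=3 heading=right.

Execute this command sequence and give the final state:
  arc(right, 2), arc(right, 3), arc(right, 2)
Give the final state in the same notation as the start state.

x=-5 y=0 heading=up

from: x=-2 y=3 heading=right
t=1 arc(right, 2) ⇒ x=0 y=1 heading=down
t=2 arc(right, 3) ⇒ x=-3 y=-2 heading=left
t=3 arc(right, 2) ⇒ x=-5 y=0 heading=up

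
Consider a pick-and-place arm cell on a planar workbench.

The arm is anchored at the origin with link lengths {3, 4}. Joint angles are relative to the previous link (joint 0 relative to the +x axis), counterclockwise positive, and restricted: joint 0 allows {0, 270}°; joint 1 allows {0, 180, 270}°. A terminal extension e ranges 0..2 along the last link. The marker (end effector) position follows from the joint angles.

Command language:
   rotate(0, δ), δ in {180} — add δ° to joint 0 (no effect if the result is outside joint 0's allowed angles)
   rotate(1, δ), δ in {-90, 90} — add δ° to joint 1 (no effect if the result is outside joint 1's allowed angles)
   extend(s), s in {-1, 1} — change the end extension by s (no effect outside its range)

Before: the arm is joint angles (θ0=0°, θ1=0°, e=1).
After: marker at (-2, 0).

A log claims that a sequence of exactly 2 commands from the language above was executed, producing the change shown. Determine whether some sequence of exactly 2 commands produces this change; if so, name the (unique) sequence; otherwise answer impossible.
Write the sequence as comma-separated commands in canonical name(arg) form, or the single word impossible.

rotate(1, -90), rotate(1, -90)

begin: joint angles (θ0=0°, θ1=0°, e=1)
[1] after rotate(1, -90): joint angles (θ0=0°, θ1=270°, e=1)
[2] after rotate(1, -90): joint angles (θ0=0°, θ1=180°, e=1)
uniquely the one of 25 2-step routes that fits.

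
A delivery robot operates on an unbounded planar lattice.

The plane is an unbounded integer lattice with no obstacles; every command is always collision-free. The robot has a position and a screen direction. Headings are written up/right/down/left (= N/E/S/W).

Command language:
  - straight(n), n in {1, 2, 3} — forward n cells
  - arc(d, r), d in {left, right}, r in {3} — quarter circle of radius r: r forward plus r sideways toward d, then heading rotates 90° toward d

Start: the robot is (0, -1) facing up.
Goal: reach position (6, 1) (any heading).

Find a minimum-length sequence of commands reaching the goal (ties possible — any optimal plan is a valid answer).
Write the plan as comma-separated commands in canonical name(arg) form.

start: (0, -1) facing up
[1] after straight(2): (0, 1) facing up
[2] after arc(right, 3): (3, 4) facing right
[3] after arc(right, 3): (6, 1) facing down
no 2-step plan works, so 3 is optimal.

straight(2), arc(right, 3), arc(right, 3)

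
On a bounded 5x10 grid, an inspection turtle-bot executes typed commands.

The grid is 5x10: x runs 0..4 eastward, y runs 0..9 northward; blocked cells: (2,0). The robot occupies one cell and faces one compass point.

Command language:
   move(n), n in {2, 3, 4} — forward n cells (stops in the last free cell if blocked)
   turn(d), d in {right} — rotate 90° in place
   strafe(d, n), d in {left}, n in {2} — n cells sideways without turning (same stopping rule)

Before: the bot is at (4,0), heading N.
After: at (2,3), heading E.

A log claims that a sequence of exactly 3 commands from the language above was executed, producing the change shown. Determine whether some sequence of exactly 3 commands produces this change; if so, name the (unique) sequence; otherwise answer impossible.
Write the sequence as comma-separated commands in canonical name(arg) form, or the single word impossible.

move(3), strafe(left, 2), turn(right)

key: position moved to (2,3) AND the heading swung to E — translation plus rotation needed
from: at (4,0), heading N
step 1 (move(3)): at (4,3), heading N
step 2 (strafe(left, 2)): at (2,3), heading N
step 3 (turn(right)): at (2,3), heading E
uniquely the one of 125 3-step routes that fits.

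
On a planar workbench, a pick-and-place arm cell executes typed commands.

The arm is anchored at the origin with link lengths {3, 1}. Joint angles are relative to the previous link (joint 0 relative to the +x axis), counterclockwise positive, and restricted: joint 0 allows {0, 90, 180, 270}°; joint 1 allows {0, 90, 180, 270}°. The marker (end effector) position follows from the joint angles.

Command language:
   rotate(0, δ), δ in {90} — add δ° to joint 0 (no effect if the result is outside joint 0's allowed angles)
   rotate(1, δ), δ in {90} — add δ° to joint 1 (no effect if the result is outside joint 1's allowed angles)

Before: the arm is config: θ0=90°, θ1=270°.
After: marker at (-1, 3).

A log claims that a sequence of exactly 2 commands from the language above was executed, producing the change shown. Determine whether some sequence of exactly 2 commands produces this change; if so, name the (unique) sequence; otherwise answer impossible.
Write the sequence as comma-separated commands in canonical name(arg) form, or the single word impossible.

begin: config: θ0=90°, θ1=270°
[1] after rotate(1, 90): config: θ0=90°, θ1=0°
[2] after rotate(1, 90): config: θ0=90°, θ1=90°
no rival 2-sequence matches.

rotate(1, 90), rotate(1, 90)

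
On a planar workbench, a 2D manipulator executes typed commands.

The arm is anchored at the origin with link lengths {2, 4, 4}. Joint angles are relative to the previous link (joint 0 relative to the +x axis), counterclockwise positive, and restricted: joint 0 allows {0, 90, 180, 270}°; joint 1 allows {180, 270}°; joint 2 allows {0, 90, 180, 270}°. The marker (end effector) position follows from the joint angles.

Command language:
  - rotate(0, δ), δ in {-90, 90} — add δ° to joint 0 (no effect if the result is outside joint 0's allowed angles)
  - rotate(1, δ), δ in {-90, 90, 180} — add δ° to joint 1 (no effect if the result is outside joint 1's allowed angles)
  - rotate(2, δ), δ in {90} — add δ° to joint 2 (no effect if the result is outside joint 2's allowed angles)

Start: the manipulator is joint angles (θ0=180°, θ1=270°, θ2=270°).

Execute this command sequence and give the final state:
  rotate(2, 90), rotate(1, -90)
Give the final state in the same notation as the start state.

joint angles (θ0=180°, θ1=180°, θ2=0°)

from: joint angles (θ0=180°, θ1=270°, θ2=270°)
t=1 rotate(2, 90) ⇒ joint angles (θ0=180°, θ1=270°, θ2=0°)
t=2 rotate(1, -90) ⇒ joint angles (θ0=180°, θ1=180°, θ2=0°)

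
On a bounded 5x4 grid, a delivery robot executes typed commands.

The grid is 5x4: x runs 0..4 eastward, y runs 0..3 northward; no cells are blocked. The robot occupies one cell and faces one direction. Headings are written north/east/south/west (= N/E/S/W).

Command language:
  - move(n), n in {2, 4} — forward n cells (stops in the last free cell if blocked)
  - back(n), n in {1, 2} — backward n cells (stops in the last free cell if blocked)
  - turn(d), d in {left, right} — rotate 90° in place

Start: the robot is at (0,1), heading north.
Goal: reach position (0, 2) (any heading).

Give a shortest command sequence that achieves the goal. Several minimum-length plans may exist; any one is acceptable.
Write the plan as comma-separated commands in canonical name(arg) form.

back(1), move(2)

begin: at (0,1), heading north
step 1 (back(1)): at (0,0), heading north
step 2 (move(2)): at (0,2), heading north
minimal: 2 command(s), checked below 2.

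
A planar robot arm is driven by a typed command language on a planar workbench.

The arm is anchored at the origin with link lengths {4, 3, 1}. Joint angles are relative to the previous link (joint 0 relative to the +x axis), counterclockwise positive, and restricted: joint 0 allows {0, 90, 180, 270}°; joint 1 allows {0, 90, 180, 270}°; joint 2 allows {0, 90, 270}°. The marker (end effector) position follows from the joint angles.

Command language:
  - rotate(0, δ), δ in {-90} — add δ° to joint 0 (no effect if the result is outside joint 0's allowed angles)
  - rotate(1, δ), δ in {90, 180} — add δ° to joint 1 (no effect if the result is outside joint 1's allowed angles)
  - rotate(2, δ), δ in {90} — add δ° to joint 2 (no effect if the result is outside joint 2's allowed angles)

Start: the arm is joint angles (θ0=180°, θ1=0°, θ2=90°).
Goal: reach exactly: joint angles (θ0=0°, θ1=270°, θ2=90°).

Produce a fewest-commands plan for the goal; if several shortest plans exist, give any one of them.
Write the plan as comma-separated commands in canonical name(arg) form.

from: joint angles (θ0=180°, θ1=0°, θ2=90°)
[1] after rotate(0, -90): joint angles (θ0=90°, θ1=0°, θ2=90°)
[2] after rotate(0, -90): joint angles (θ0=0°, θ1=0°, θ2=90°)
[3] after rotate(1, 180): joint angles (θ0=0°, θ1=180°, θ2=90°)
[4] after rotate(1, 90): joint angles (θ0=0°, θ1=270°, θ2=90°)
minimal: 4 command(s), checked below 4.

rotate(0, -90), rotate(0, -90), rotate(1, 180), rotate(1, 90)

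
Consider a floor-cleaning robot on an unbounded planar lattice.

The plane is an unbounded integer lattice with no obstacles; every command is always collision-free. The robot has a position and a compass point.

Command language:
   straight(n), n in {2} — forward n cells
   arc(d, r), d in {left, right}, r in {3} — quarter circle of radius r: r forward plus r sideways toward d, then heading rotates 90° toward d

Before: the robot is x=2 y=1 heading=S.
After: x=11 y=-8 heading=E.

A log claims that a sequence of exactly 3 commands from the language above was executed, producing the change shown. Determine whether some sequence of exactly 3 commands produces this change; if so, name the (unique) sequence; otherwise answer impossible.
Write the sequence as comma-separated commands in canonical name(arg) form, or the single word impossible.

arc(left, 3), arc(right, 3), arc(left, 3)

key: cell and facing (now E) both changed — the 3 commands mix motion and turning
start: x=2 y=1 heading=S
1. arc(left, 3) → x=5 y=-2 heading=E
2. arc(right, 3) → x=8 y=-5 heading=S
3. arc(left, 3) → x=11 y=-8 heading=E
no rival 3-sequence matches.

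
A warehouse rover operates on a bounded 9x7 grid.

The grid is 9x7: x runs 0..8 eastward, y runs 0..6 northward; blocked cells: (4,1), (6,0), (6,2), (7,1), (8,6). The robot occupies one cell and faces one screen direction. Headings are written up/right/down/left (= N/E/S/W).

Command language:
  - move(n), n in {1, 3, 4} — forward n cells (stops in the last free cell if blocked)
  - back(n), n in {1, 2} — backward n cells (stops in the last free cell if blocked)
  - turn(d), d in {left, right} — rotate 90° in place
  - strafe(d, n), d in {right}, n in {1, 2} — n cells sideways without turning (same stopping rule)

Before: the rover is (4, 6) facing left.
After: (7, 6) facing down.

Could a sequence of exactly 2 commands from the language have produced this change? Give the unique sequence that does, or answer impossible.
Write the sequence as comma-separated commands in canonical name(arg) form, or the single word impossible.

impossible

all 81 sequences checked — none match.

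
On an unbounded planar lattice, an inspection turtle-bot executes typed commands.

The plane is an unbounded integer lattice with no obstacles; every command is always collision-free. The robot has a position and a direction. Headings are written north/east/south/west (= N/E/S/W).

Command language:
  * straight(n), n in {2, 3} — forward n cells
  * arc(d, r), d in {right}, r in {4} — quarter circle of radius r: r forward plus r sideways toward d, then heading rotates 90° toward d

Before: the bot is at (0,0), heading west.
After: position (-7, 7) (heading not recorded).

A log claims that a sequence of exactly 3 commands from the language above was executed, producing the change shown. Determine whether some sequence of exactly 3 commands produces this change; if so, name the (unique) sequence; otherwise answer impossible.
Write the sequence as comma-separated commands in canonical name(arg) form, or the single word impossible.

start: at (0,0), heading west
step 1 (straight(3)): at (-3,0), heading west
step 2 (arc(right, 4)): at (-7,4), heading north
step 3 (straight(3)): at (-7,7), heading north
no rival 3-sequence matches.

straight(3), arc(right, 4), straight(3)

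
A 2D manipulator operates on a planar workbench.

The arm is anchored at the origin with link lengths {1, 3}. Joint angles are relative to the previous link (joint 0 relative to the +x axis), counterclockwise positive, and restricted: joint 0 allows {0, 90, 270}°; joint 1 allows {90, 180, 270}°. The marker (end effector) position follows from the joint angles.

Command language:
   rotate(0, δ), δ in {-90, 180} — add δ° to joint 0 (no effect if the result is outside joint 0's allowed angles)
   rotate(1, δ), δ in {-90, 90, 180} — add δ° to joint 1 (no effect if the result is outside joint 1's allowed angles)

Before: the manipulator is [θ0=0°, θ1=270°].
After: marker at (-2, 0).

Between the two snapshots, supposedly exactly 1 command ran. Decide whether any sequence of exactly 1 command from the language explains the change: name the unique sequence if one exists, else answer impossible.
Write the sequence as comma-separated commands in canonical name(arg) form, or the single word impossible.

start: [θ0=0°, θ1=270°]
t=1 rotate(1, -90) ⇒ [θ0=0°, θ1=180°]
uniquely the one of 5 1-step routes that fits.

rotate(1, -90)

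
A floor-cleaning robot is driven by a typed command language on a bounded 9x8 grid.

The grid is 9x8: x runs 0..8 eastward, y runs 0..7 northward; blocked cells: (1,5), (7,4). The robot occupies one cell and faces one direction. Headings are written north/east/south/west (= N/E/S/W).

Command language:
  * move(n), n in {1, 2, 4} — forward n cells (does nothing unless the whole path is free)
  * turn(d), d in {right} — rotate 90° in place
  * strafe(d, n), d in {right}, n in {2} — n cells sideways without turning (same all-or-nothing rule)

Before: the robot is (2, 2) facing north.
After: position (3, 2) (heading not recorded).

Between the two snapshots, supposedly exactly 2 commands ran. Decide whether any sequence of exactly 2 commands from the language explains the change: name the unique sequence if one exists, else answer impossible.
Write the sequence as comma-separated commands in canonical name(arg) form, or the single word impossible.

key: order matters: swapping turn(right) and move(1) lands elsewhere
t0: (2, 2) facing north
[1] after turn(right): (2, 2) facing east
[2] after move(1): (3, 2) facing east
all 25 alternatives checked — unique.

turn(right), move(1)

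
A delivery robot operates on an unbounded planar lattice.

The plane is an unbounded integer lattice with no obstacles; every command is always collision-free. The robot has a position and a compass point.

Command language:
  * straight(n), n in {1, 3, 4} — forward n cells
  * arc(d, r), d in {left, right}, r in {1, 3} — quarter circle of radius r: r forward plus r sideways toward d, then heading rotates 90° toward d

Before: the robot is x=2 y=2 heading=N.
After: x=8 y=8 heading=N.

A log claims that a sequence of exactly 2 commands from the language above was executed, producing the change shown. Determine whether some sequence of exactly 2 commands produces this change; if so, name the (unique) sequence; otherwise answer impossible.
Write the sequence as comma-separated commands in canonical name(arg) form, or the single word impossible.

arc(right, 3), arc(left, 3)

key: still facing N at the end — net rotation zero over 2 steps
t0: x=2 y=2 heading=N
t=1 arc(right, 3) ⇒ x=5 y=5 heading=E
t=2 arc(left, 3) ⇒ x=8 y=8 heading=N
no rival 2-sequence matches.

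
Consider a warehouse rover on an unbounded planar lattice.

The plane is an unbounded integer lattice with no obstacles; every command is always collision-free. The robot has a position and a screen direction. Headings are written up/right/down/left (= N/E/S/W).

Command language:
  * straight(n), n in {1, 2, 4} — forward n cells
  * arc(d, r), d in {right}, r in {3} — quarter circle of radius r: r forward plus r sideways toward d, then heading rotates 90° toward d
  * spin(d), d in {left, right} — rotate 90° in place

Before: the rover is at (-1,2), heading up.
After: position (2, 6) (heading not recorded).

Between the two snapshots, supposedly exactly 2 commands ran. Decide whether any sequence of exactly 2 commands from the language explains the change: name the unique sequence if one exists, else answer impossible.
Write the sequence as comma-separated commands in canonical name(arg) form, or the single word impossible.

key: order matters: swapping straight(1) and arc(right, 3) lands elsewhere
start: at (-1,2), heading up
[1] after straight(1): at (-1,3), heading up
[2] after arc(right, 3): at (2,6), heading right
no other 2-command option fits: unique.

straight(1), arc(right, 3)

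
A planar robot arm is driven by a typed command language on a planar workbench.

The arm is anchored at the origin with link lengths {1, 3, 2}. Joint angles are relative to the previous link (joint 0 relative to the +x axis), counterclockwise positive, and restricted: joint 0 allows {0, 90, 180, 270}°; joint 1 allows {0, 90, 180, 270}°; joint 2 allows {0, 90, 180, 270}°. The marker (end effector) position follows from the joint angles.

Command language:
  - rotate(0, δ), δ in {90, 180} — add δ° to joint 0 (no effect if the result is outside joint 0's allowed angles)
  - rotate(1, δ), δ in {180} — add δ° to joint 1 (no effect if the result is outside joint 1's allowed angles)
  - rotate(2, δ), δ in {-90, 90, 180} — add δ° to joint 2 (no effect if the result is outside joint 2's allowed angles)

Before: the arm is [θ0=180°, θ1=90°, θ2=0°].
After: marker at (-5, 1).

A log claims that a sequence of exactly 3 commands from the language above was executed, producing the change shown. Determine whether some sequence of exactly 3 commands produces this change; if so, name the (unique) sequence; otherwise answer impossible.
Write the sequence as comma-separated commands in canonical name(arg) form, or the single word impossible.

start: [θ0=180°, θ1=90°, θ2=0°]
[1] after rotate(0, 90): [θ0=270°, θ1=90°, θ2=0°]
[2] after rotate(0, 90): [θ0=0°, θ1=90°, θ2=0°]
[3] after rotate(0, 90): [θ0=90°, θ1=90°, θ2=0°]
uniquely the one of 216 3-step routes that fits.

rotate(0, 90), rotate(0, 90), rotate(0, 90)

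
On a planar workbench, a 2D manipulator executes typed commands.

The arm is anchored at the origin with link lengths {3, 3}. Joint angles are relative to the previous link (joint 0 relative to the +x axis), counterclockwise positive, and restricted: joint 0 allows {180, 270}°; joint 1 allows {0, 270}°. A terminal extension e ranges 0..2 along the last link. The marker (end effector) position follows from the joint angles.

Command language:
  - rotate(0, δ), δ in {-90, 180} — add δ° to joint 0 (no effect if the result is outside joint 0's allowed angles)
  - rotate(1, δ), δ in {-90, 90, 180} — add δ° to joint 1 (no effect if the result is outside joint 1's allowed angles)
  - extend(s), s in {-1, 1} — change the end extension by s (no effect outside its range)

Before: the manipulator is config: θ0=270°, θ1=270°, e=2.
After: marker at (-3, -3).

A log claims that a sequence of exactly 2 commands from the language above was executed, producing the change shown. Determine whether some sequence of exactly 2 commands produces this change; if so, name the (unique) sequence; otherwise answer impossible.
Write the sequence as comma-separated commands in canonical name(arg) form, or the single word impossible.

extend(-1), extend(-1)

start: config: θ0=270°, θ1=270°, e=2
[1] after extend(-1): config: θ0=270°, θ1=270°, e=1
[2] after extend(-1): config: θ0=270°, θ1=270°, e=0
all 49 alternatives checked — unique.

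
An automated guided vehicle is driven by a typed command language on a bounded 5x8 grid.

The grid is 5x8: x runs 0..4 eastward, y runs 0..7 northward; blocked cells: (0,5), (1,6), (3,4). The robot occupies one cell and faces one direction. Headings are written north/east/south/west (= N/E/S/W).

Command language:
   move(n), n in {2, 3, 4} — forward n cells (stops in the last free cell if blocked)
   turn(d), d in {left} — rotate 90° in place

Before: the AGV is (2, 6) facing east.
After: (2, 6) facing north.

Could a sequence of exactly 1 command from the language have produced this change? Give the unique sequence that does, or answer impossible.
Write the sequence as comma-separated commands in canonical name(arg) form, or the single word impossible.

turn(left)

key: (2,6) unchanged — the single command moves nothing
t0: (2, 6) facing east
t=1 turn(left) ⇒ (2, 6) facing north
no other 1-command option fits: unique.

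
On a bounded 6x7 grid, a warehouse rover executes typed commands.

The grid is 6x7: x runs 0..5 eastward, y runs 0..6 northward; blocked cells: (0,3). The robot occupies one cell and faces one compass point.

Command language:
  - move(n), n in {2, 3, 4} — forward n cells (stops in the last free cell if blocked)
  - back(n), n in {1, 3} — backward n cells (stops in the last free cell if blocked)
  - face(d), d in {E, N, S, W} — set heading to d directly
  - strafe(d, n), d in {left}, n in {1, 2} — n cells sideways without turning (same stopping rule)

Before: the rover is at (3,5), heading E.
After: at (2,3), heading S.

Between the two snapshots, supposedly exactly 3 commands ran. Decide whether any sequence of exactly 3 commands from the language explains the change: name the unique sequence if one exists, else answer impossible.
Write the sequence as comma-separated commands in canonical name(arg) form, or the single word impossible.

back(1), face(S), move(2)

key: running move(2) before back(1) would end elsewhere — order is forced
t0: at (3,5), heading E
step 1 (back(1)): at (2,5), heading E
step 2 (face(S)): at (2,5), heading S
step 3 (move(2)): at (2,3), heading S
no rival 3-sequence matches.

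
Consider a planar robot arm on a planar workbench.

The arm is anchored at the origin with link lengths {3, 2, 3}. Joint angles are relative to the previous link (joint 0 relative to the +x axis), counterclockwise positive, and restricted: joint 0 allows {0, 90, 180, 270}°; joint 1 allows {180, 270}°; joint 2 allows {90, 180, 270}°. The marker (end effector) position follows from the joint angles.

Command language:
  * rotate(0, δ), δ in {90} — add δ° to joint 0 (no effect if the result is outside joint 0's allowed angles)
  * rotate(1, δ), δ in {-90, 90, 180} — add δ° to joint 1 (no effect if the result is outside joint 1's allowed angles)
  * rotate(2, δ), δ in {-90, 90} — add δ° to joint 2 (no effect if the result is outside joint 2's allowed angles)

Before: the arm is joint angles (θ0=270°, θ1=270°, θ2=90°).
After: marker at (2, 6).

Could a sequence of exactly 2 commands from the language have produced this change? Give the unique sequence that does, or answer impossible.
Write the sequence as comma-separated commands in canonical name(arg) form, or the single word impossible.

from: joint angles (θ0=270°, θ1=270°, θ2=90°)
1. rotate(0, 90) → joint angles (θ0=0°, θ1=270°, θ2=90°)
2. rotate(0, 90) → joint angles (θ0=90°, θ1=270°, θ2=90°)
no other 2-command option fits: unique.

rotate(0, 90), rotate(0, 90)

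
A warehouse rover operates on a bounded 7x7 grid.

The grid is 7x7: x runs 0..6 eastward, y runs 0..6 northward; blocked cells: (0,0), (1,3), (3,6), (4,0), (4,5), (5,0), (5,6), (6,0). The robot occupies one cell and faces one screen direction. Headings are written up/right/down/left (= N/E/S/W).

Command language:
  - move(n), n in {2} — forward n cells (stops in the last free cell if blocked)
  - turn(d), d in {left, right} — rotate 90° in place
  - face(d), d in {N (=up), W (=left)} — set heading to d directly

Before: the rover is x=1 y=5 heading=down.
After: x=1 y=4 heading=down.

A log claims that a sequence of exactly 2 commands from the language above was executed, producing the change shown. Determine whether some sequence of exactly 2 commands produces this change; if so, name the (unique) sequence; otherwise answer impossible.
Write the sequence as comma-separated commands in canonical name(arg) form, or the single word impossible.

move(2), move(2)

key: still facing S at the end — nothing in the sequence rotates
from: x=1 y=5 heading=down
step 1 (move(2)): x=1 y=4 heading=down
step 2 (move(2)): x=1 y=4 heading=down
no rival 2-sequence matches.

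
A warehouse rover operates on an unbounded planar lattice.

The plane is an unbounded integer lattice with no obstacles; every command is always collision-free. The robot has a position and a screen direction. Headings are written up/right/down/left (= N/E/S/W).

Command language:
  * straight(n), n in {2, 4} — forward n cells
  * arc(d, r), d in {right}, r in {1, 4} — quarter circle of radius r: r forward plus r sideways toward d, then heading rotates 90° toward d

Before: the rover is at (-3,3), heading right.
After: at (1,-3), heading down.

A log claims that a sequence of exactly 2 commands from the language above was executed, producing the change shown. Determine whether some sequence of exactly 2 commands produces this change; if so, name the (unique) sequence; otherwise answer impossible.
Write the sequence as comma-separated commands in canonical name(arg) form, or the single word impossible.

key: cell and facing (now S) both changed — the 2 commands mix motion and turning
t0: at (-3,3), heading right
step 1 (arc(right, 4)): at (1,-1), heading down
step 2 (straight(2)): at (1,-3), heading down
no rival 2-sequence matches.

arc(right, 4), straight(2)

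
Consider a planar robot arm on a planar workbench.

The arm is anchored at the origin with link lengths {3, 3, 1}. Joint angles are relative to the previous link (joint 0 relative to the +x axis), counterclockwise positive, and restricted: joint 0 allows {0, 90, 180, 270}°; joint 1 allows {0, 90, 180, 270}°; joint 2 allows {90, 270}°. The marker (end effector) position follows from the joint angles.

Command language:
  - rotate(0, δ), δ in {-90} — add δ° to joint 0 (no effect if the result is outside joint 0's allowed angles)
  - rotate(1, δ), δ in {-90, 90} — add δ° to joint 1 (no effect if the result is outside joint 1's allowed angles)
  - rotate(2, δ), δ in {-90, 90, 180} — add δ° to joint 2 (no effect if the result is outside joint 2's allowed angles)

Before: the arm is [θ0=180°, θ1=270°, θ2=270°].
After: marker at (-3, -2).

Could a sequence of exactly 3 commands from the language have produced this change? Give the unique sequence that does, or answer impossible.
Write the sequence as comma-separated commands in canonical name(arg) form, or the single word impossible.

rotate(0, -90), rotate(0, -90), rotate(0, -90)

begin: [θ0=180°, θ1=270°, θ2=270°]
[1] after rotate(0, -90): [θ0=90°, θ1=270°, θ2=270°]
[2] after rotate(0, -90): [θ0=0°, θ1=270°, θ2=270°]
[3] after rotate(0, -90): [θ0=270°, θ1=270°, θ2=270°]
uniquely the one of 216 3-step routes that fits.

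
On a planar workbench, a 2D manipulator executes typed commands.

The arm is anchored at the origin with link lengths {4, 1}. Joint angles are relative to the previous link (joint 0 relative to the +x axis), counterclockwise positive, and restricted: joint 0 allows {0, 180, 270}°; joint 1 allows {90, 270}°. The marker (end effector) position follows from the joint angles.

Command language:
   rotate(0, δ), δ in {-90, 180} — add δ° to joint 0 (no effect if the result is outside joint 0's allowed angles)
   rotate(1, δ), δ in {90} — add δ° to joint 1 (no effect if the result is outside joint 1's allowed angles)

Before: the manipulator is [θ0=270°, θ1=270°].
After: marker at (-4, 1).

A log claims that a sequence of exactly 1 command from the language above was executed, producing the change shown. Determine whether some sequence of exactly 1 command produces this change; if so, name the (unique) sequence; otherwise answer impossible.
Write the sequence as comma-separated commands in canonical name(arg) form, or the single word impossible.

start: [θ0=270°, θ1=270°]
1. rotate(0, -90) → [θ0=180°, θ1=270°]
all 3 alternatives checked — unique.

rotate(0, -90)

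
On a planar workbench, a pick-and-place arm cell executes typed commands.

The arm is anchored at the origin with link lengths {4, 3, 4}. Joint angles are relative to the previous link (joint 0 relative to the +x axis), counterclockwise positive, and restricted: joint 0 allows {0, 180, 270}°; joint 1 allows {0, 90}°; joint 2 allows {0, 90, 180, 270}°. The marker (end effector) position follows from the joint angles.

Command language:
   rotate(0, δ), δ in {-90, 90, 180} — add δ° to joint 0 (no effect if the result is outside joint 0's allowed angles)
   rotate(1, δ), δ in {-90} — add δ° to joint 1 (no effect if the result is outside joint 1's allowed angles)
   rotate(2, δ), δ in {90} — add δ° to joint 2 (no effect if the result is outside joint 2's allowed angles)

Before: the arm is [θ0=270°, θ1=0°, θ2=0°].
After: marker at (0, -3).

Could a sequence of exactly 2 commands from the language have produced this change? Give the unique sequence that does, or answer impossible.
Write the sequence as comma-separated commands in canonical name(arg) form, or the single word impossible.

rotate(2, 90), rotate(2, 90)

initial: [θ0=270°, θ1=0°, θ2=0°]
[1] after rotate(2, 90): [θ0=270°, θ1=0°, θ2=90°]
[2] after rotate(2, 90): [θ0=270°, θ1=0°, θ2=180°]
no other 2-command option fits: unique.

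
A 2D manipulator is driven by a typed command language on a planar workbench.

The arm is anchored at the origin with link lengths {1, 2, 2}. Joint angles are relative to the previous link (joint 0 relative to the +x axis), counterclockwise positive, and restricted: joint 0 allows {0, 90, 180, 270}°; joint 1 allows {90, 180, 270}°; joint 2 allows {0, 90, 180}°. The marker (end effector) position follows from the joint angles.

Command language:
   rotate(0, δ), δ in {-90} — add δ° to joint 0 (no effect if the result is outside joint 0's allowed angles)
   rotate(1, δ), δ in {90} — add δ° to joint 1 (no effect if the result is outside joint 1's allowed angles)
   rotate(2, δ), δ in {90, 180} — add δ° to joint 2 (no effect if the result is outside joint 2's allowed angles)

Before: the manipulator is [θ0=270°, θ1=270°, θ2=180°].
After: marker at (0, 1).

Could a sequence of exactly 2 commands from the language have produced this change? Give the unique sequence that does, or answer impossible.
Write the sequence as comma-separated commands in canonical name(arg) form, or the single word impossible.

begin: [θ0=270°, θ1=270°, θ2=180°]
step 1 (rotate(0, -90)): [θ0=180°, θ1=270°, θ2=180°]
step 2 (rotate(0, -90)): [θ0=90°, θ1=270°, θ2=180°]
no other 2-command option fits: unique.

rotate(0, -90), rotate(0, -90)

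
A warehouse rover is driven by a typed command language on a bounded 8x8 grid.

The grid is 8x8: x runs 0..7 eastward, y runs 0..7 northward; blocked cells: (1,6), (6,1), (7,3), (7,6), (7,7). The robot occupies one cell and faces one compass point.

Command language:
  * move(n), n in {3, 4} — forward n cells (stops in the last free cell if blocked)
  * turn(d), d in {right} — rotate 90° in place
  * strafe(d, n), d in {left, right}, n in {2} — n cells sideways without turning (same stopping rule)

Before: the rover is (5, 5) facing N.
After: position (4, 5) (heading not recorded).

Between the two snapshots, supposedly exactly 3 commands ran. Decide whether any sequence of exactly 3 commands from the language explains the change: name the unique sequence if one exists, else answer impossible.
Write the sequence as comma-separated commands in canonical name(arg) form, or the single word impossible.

impossible

all 125 sequences checked — none match.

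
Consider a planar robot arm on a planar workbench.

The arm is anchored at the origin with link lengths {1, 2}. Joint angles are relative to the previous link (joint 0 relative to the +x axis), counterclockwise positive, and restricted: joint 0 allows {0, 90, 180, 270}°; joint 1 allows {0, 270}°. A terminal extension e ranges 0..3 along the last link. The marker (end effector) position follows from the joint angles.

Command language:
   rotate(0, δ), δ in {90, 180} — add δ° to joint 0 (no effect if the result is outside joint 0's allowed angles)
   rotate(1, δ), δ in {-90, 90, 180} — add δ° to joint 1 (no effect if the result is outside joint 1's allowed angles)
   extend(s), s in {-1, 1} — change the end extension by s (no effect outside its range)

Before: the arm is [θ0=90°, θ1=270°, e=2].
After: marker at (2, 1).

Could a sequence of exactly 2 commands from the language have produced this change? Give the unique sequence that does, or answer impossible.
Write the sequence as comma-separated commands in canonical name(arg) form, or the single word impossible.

extend(-1), extend(-1)

t0: [θ0=90°, θ1=270°, e=2]
1. extend(-1) → [θ0=90°, θ1=270°, e=1]
2. extend(-1) → [θ0=90°, θ1=270°, e=0]
no rival 2-sequence matches.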